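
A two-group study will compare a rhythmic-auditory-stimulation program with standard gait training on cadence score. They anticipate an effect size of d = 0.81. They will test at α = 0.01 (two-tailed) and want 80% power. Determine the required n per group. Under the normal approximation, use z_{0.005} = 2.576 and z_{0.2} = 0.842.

For two independent groups with equal n: n = 2·((z_{α/2} + z_β) / d)².
z_{α/2} + z_β = 2.576 + 0.842 = 3.418.
n = 2 × (3.418 / 0.81)² = 2 × 4.220² = 2 × 17.81 = 35.6.
Round up to the next whole participant.

n = 36 per group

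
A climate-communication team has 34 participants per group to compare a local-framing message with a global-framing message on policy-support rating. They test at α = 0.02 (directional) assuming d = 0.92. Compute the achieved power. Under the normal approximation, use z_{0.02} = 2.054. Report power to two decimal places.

For two equal groups, power = Φ(d·√(n/2) − z_{α}).
d·√(n/2) = 0.92 × √(34/2) = 0.92 × 4.123 = 3.793.
z_β = 3.793 − 2.054 = 1.739.
Power = Φ(1.739) = 0.959.

power ≈ 0.96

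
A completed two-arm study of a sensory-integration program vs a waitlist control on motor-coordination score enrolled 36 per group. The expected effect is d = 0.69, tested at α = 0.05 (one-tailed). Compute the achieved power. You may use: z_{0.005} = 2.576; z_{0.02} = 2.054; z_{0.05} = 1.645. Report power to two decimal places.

power ≈ 0.90

For two equal groups, power = Φ(d·√(n/2) − z_{α}).
d·√(n/2) = 0.69 × √(36/2) = 0.69 × 4.243 = 2.927.
z_β = 2.927 − 1.645 = 1.282.
Power = Φ(1.282) = 0.900.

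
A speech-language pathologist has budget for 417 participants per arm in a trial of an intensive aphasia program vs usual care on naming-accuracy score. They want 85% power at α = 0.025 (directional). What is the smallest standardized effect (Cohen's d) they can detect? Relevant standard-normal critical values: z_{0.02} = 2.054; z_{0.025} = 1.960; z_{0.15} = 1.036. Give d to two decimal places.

For two independent groups of n = 417 each: d_min = (z_{α} + z_β)·√(2/n).
z-sum = 1.960 + 1.036 = 2.996.
d_min = 2.996 × √(2/417) = 2.996 × 0.0693 = 0.207.

d_min ≈ 0.21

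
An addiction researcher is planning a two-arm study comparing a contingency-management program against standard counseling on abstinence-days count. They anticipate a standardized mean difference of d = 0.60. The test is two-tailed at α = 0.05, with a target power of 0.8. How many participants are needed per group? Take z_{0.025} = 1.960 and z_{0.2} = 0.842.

n = 44 per group

For two independent groups with equal n: n = 2·((z_{α/2} + z_β) / d)².
z_{α/2} + z_β = 1.960 + 0.842 = 2.802.
n = 2 × (2.802 / 0.60)² = 2 × 4.670² = 2 × 21.81 = 43.6.
Round up to the next whole participant.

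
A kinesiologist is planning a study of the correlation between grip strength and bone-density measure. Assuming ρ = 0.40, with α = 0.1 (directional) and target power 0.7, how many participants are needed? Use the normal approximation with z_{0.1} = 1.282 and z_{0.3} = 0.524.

Fisher's z: C = ½·ln((1+r)/(1−r)) = ½·ln(2.3333) = 0.4236.
n = ((z_{α} + z_β)/C)² + 3.
(1.282 + 0.524) / 0.4236 = 1.806 / 0.4236 = 4.263.
n = 4.263² + 3 = 18.18 + 3 = 21.2.
Round up.

n = 22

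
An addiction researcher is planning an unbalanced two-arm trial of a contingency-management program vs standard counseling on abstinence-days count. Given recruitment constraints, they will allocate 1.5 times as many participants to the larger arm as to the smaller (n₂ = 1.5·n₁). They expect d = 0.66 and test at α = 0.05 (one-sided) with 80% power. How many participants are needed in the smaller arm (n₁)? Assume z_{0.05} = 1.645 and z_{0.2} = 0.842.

n₁ = 24

With allocation ratio k = n₂/n₁ = 1.5, Var(x̄₁−x̄₂) = σ²(1/n₁ + 1/(k·n₁)) = σ²·(k+1)/(k·n₁).
So n₁ = (1 + 1/k)·((z_{α} + z_β)/d)² = 1.667 × (2.487/0.66)².
n₁ = 1.667 × 14.20 = 23.7.
Round up: n₁ = 24, giving n₂ = 1.5 × 24 = 36.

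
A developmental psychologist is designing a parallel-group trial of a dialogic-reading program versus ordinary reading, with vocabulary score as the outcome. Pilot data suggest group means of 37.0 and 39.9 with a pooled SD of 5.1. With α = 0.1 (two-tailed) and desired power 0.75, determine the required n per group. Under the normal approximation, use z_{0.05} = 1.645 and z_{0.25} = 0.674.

Cohen's d = |M₁ − M₂| / SD_pooled = |37.0 − 39.9| / 5.1 = 2.9 / 5.1 = 0.569.
For two independent groups with equal n: n = 2·((z_{α/2} + z_β) / d)².
z_{α/2} + z_β = 1.645 + 0.674 = 2.319.
n = 2 × (2.319 / 0.569)² = 2 × 4.076² = 2 × 16.61 = 33.2.
Round up to the next whole participant.

n = 34 per group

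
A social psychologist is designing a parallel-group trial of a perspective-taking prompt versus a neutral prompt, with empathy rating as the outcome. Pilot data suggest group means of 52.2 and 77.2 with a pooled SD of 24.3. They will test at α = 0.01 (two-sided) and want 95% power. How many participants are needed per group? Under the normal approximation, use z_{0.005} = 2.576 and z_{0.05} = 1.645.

n = 34 per group

Cohen's d = |M₁ − M₂| / SD_pooled = |52.2 − 77.2| / 24.3 = 25.0 / 24.3 = 1.029.
For two independent groups with equal n: n = 2·((z_{α/2} + z_β) / d)².
z_{α/2} + z_β = 2.576 + 1.645 = 4.221.
n = 2 × (4.221 / 1.029)² = 2 × 4.102² = 2 × 16.83 = 33.7.
Round up to the next whole participant.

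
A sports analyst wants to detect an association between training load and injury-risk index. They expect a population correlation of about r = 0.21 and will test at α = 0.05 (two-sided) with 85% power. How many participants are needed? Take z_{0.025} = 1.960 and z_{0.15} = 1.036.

Fisher's z: C = ½·ln((1+r)/(1−r)) = ½·ln(1.5316) = 0.2132.
n = ((z_{α/2} + z_β)/C)² + 3.
(1.960 + 1.036) / 0.2132 = 2.996 / 0.2132 = 14.053.
n = 14.053² + 3 = 197.47 + 3 = 200.5.
Round up.

n = 201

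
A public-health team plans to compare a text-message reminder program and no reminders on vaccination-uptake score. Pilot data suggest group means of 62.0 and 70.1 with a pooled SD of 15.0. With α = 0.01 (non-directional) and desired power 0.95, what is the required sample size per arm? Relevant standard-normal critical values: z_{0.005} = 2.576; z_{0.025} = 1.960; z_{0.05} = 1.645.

n = 123 per group

Cohen's d = |M₁ − M₂| / SD_pooled = |62.0 − 70.1| / 15.0 = 8.1 / 15.0 = 0.540.
For two independent groups with equal n: n = 2·((z_{α/2} + z_β) / d)².
z_{α/2} + z_β = 2.576 + 1.645 = 4.221.
n = 2 × (4.221 / 0.540)² = 2 × 7.817² = 2 × 61.10 = 122.2.
Round up to the next whole participant.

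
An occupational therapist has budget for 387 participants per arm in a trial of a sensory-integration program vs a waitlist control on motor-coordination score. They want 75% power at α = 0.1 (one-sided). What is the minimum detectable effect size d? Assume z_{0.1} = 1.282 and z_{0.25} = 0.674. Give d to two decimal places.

For two independent groups of n = 387 each: d_min = (z_{α} + z_β)·√(2/n).
z-sum = 1.282 + 0.674 = 1.956.
d_min = 1.956 × √(2/387) = 1.956 × 0.0719 = 0.141.

d_min ≈ 0.14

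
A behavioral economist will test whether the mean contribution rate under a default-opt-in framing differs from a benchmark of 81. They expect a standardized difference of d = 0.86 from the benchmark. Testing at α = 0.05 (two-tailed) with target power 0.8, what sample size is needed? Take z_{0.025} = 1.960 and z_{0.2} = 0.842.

For a one-sample test: n = ((z_{α/2} + z_β) / d)².
z_{α/2} + z_β = 1.960 + 0.842 = 2.802.
n = (2.802 / 0.86)² = 3.258² = 10.62.
Round up.

n = 11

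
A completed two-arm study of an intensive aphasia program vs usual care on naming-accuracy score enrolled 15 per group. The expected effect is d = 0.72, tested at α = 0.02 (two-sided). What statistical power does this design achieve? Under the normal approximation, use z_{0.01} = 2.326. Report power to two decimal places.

For two equal groups, power = Φ(d·√(n/2) − z_{α/2}).
d·√(n/2) = 0.72 × √(15/2) = 0.72 × 2.739 = 1.972.
z_β = 1.972 − 2.326 = -0.354.
Power = Φ(-0.354) = 0.362.

power ≈ 0.36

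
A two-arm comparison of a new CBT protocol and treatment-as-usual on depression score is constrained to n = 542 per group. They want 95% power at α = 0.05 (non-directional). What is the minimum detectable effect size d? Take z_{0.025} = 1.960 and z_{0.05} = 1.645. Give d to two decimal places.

d_min ≈ 0.22

For two independent groups of n = 542 each: d_min = (z_{α/2} + z_β)·√(2/n).
z-sum = 1.960 + 1.645 = 3.605.
d_min = 3.605 × √(2/542) = 3.605 × 0.0607 = 0.219.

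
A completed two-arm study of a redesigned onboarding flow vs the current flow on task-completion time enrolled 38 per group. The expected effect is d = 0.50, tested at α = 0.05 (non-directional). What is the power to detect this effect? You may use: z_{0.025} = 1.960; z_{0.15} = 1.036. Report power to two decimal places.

power ≈ 0.59

For two equal groups, power = Φ(d·√(n/2) − z_{α/2}).
d·√(n/2) = 0.50 × √(38/2) = 0.50 × 4.359 = 2.179.
z_β = 2.179 − 1.960 = 0.219.
Power = Φ(0.219) = 0.587.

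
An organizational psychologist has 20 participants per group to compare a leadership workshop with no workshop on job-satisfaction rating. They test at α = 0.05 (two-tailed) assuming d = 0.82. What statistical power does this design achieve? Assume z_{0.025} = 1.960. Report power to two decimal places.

For two equal groups, power = Φ(d·√(n/2) − z_{α/2}).
d·√(n/2) = 0.82 × √(20/2) = 0.82 × 3.162 = 2.593.
z_β = 2.593 − 1.960 = 0.633.
Power = Φ(0.633) = 0.737.

power ≈ 0.74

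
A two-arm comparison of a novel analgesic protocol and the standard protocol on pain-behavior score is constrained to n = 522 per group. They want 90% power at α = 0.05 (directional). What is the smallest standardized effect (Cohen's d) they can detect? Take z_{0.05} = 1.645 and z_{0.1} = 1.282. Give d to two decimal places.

For two independent groups of n = 522 each: d_min = (z_{α} + z_β)·√(2/n).
z-sum = 1.645 + 1.282 = 2.927.
d_min = 2.927 × √(2/522) = 2.927 × 0.0619 = 0.181.

d_min ≈ 0.18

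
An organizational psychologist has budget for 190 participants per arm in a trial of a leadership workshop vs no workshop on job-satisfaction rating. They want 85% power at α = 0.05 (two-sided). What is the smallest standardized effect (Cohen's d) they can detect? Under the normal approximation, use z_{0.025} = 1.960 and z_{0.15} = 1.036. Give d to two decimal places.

d_min ≈ 0.31

For two independent groups of n = 190 each: d_min = (z_{α/2} + z_β)·√(2/n).
z-sum = 1.960 + 1.036 = 2.996.
d_min = 2.996 × √(2/190) = 2.996 × 0.1026 = 0.307.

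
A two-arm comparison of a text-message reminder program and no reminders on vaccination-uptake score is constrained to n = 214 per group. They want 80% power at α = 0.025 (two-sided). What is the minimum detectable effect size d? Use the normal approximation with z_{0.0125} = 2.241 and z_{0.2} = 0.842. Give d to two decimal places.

For two independent groups of n = 214 each: d_min = (z_{α/2} + z_β)·√(2/n).
z-sum = 2.241 + 0.842 = 3.083.
d_min = 3.083 × √(2/214) = 3.083 × 0.0967 = 0.298.

d_min ≈ 0.30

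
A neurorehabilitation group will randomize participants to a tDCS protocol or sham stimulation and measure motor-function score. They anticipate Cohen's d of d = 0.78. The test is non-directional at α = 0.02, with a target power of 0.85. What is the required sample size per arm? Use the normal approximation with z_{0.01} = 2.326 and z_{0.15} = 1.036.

For two independent groups with equal n: n = 2·((z_{α/2} + z_β) / d)².
z_{α/2} + z_β = 2.326 + 1.036 = 3.362.
n = 2 × (3.362 / 0.78)² = 2 × 4.310² = 2 × 18.58 = 37.2.
Round up to the next whole participant.

n = 38 per group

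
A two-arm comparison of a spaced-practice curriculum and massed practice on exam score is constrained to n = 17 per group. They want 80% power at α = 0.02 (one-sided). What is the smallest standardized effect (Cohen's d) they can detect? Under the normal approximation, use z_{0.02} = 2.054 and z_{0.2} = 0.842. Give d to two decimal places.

For two independent groups of n = 17 each: d_min = (z_{α} + z_β)·√(2/n).
z-sum = 2.054 + 0.842 = 2.896.
d_min = 2.896 × √(2/17) = 2.896 × 0.3430 = 0.993.

d_min ≈ 0.99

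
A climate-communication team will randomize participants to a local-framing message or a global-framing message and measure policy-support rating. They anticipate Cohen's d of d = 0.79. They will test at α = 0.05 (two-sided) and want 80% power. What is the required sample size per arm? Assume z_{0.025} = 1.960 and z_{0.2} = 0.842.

For two independent groups with equal n: n = 2·((z_{α/2} + z_β) / d)².
z_{α/2} + z_β = 1.960 + 0.842 = 2.802.
n = 2 × (2.802 / 0.79)² = 2 × 3.547² = 2 × 12.58 = 25.2.
Round up to the next whole participant.

n = 26 per group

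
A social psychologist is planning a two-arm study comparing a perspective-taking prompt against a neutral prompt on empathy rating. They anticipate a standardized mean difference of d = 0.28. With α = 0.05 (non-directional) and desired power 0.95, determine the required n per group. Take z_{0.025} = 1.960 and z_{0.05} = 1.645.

n = 332 per group

For two independent groups with equal n: n = 2·((z_{α/2} + z_β) / d)².
z_{α/2} + z_β = 1.960 + 1.645 = 3.605.
n = 2 × (3.605 / 0.28)² = 2 × 12.875² = 2 × 165.77 = 331.5.
Round up to the next whole participant.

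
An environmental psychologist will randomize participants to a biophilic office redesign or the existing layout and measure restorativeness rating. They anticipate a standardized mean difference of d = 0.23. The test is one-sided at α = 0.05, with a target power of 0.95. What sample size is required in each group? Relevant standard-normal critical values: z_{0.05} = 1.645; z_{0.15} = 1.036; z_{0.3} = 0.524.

n = 410 per group

For two independent groups with equal n: n = 2·((z_{α} + z_β) / d)².
z_{α} + z_β = 1.645 + 1.645 = 3.290.
n = 2 × (3.290 / 0.23)² = 2 × 14.304² = 2 × 204.61 = 409.2.
Round up to the next whole participant.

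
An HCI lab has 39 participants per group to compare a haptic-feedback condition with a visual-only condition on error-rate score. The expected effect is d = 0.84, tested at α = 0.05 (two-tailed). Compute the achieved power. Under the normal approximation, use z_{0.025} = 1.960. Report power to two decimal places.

For two equal groups, power = Φ(d·√(n/2) − z_{α/2}).
d·√(n/2) = 0.84 × √(39/2) = 0.84 × 4.416 = 3.709.
z_β = 3.709 − 1.960 = 1.749.
Power = Φ(1.749) = 0.960.

power ≈ 0.96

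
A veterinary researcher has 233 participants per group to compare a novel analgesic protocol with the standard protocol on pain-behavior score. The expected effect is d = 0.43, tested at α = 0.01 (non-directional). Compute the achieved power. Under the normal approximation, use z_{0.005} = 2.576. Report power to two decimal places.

For two equal groups, power = Φ(d·√(n/2) − z_{α/2}).
d·√(n/2) = 0.43 × √(233/2) = 0.43 × 10.794 = 4.641.
z_β = 4.641 − 2.576 = 2.065.
Power = Φ(2.065) = 0.981.

power ≈ 0.98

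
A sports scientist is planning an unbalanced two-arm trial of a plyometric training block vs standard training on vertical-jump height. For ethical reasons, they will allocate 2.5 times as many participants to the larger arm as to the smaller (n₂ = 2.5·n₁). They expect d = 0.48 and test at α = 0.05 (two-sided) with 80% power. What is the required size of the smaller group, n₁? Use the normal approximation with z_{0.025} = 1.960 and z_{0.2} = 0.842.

n₁ = 48

With allocation ratio k = n₂/n₁ = 2.5, Var(x̄₁−x̄₂) = σ²(1/n₁ + 1/(k·n₁)) = σ²·(k+1)/(k·n₁).
So n₁ = (1 + 1/k)·((z_{α/2} + z_β)/d)² = 1.400 × (2.802/0.48)².
n₁ = 1.400 × 34.08 = 47.7.
Round up: n₁ = 48, giving n₂ = 2.5 × 48 = 120.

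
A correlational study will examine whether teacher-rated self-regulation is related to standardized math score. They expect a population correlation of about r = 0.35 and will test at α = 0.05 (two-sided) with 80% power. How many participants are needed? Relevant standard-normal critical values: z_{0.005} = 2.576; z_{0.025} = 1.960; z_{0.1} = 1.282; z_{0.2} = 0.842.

n = 62

Fisher's z: C = ½·ln((1+r)/(1−r)) = ½·ln(2.0769) = 0.3654.
n = ((z_{α/2} + z_β)/C)² + 3.
(1.960 + 0.842) / 0.3654 = 2.802 / 0.3654 = 7.668.
n = 7.668² + 3 = 58.80 + 3 = 61.8.
Round up.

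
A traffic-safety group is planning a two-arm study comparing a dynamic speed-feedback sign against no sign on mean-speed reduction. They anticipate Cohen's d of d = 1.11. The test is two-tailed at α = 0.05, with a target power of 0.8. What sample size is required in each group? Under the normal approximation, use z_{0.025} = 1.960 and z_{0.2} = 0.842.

For two independent groups with equal n: n = 2·((z_{α/2} + z_β) / d)².
z_{α/2} + z_β = 1.960 + 0.842 = 2.802.
n = 2 × (2.802 / 1.11)² = 2 × 2.524² = 2 × 6.37 = 12.7.
Round up to the next whole participant.

n = 13 per group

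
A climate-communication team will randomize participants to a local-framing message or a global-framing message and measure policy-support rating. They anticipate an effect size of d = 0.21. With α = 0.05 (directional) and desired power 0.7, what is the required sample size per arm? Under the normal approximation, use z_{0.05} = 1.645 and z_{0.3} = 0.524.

For two independent groups with equal n: n = 2·((z_{α} + z_β) / d)².
z_{α} + z_β = 1.645 + 0.524 = 2.169.
n = 2 × (2.169 / 0.21)² = 2 × 10.329² = 2 × 106.68 = 213.4.
Round up to the next whole participant.

n = 214 per group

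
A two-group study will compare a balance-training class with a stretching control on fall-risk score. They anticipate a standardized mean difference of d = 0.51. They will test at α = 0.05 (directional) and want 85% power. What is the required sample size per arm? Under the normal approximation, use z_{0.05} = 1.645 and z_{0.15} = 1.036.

n = 56 per group

For two independent groups with equal n: n = 2·((z_{α} + z_β) / d)².
z_{α} + z_β = 1.645 + 1.036 = 2.681.
n = 2 × (2.681 / 0.51)² = 2 × 5.257² = 2 × 27.63 = 55.3.
Round up to the next whole participant.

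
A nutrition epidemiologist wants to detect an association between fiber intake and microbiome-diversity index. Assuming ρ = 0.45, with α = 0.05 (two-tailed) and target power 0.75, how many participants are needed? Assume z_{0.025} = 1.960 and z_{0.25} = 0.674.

n = 33

Fisher's z: C = ½·ln((1+r)/(1−r)) = ½·ln(2.6364) = 0.4847.
n = ((z_{α/2} + z_β)/C)² + 3.
(1.960 + 0.674) / 0.4847 = 2.634 / 0.4847 = 5.434.
n = 5.434² + 3 = 29.53 + 3 = 32.5.
Round up.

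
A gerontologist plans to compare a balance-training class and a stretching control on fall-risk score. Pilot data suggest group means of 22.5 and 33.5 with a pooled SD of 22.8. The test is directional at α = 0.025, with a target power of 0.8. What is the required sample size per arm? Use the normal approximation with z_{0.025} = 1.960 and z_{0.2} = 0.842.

n = 68 per group

Cohen's d = |M₁ − M₂| / SD_pooled = |22.5 − 33.5| / 22.8 = 11.0 / 22.8 = 0.482.
For two independent groups with equal n: n = 2·((z_{α} + z_β) / d)².
z_{α} + z_β = 1.960 + 0.842 = 2.802.
n = 2 × (2.802 / 0.482)² = 2 × 5.813² = 2 × 33.79 = 67.6.
Round up to the next whole participant.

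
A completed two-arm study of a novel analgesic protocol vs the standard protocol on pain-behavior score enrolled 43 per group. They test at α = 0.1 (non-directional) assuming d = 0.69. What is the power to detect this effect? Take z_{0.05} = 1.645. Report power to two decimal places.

For two equal groups, power = Φ(d·√(n/2) − z_{α/2}).
d·√(n/2) = 0.69 × √(43/2) = 0.69 × 4.637 = 3.199.
z_β = 3.199 − 1.645 = 1.554.
Power = Φ(1.554) = 0.940.

power ≈ 0.94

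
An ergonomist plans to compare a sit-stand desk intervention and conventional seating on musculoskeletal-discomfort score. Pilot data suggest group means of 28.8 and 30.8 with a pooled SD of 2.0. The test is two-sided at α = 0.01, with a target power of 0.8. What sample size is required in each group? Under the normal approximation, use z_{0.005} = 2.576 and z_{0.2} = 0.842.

Cohen's d = |M₁ − M₂| / SD_pooled = |28.8 − 30.8| / 2.0 = 2.0 / 2.0 = 1.000.
For two independent groups with equal n: n = 2·((z_{α/2} + z_β) / d)².
z_{α/2} + z_β = 2.576 + 0.842 = 3.418.
n = 2 × (3.418 / 1.000)² = 2 × 3.418² = 2 × 11.68 = 23.4.
Round up to the next whole participant.

n = 24 per group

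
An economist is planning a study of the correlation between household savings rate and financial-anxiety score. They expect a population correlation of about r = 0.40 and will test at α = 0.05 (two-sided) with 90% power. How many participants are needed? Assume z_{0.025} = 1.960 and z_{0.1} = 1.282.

Fisher's z: C = ½·ln((1+r)/(1−r)) = ½·ln(2.3333) = 0.4236.
n = ((z_{α/2} + z_β)/C)² + 3.
(1.960 + 1.282) / 0.4236 = 3.242 / 0.4236 = 7.653.
n = 7.653² + 3 = 58.58 + 3 = 61.6.
Round up.

n = 62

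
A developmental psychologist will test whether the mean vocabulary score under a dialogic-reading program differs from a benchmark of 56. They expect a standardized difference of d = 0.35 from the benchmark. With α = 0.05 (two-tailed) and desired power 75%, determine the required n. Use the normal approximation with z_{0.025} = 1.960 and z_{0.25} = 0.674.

For a one-sample test: n = ((z_{α/2} + z_β) / d)².
z_{α/2} + z_β = 1.960 + 0.674 = 2.634.
n = (2.634 / 0.35)² = 7.526² = 56.64.
Round up.

n = 57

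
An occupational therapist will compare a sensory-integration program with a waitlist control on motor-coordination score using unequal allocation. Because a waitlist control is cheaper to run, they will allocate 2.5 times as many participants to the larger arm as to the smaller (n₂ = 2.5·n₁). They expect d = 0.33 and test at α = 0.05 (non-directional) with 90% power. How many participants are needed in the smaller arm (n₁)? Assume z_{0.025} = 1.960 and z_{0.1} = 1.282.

With allocation ratio k = n₂/n₁ = 2.5, Var(x̄₁−x̄₂) = σ²(1/n₁ + 1/(k·n₁)) = σ²·(k+1)/(k·n₁).
So n₁ = (1 + 1/k)·((z_{α/2} + z_β)/d)² = 1.400 × (3.242/0.33)².
n₁ = 1.400 × 96.52 = 135.1.
Round up: n₁ = 136, giving n₂ = 2.5 × 136 = 340.

n₁ = 136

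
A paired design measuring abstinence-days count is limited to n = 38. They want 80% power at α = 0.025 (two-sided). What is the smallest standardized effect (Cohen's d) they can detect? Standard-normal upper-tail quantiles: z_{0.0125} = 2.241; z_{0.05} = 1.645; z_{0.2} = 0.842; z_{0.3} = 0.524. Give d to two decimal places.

d_min ≈ 0.50

For a single sample (or paired design) of n = 38: d_min = (z_{α/2} + z_β)/√n.
z-sum = 2.241 + 0.842 = 3.083.
d_min = 3.083 / √38 = 3.083 / 6.164 = 0.500.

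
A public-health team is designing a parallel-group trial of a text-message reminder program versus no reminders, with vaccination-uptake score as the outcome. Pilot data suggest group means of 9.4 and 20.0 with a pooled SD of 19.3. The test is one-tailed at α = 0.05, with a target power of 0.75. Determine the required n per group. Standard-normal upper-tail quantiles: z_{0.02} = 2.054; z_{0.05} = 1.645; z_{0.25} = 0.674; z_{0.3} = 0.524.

n = 36 per group

Cohen's d = |M₁ − M₂| / SD_pooled = |9.4 − 20.0| / 19.3 = 10.6 / 19.3 = 0.549.
For two independent groups with equal n: n = 2·((z_{α} + z_β) / d)².
z_{α} + z_β = 1.645 + 0.674 = 2.319.
n = 2 × (2.319 / 0.549)² = 2 × 4.224² = 2 × 17.84 = 35.7.
Round up to the next whole participant.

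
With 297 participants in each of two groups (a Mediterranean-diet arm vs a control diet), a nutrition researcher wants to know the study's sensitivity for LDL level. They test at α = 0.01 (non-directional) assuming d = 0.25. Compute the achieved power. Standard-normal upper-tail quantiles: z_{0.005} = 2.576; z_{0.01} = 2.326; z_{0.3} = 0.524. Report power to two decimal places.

power ≈ 0.68

For two equal groups, power = Φ(d·√(n/2) − z_{α/2}).
d·√(n/2) = 0.25 × √(297/2) = 0.25 × 12.186 = 3.047.
z_β = 3.047 − 2.576 = 0.471.
Power = Φ(0.471) = 0.681.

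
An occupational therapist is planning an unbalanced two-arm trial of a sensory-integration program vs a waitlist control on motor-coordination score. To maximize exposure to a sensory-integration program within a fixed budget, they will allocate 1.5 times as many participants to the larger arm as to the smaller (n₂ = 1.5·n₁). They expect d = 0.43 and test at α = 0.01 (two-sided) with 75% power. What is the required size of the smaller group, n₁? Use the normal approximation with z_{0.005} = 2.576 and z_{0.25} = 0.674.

With allocation ratio k = n₂/n₁ = 1.5, Var(x̄₁−x̄₂) = σ²(1/n₁ + 1/(k·n₁)) = σ²·(k+1)/(k·n₁).
So n₁ = (1 + 1/k)·((z_{α/2} + z_β)/d)² = 1.667 × (3.250/0.43)².
n₁ = 1.667 × 57.13 = 95.2.
Round up: n₁ = 96, giving n₂ = 1.5 × 96 = 144.

n₁ = 96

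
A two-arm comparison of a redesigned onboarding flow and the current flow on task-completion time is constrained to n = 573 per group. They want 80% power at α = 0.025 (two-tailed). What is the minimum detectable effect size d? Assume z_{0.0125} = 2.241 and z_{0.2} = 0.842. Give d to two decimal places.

d_min ≈ 0.18

For two independent groups of n = 573 each: d_min = (z_{α/2} + z_β)·√(2/n).
z-sum = 2.241 + 0.842 = 3.083.
d_min = 3.083 × √(2/573) = 3.083 × 0.0591 = 0.182.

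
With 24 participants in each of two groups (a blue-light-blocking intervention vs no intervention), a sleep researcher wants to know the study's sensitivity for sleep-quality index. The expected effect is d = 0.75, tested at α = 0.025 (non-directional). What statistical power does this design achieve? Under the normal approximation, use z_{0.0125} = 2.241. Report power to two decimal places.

For two equal groups, power = Φ(d·√(n/2) − z_{α/2}).
d·√(n/2) = 0.75 × √(24/2) = 0.75 × 3.464 = 2.598.
z_β = 2.598 − 2.241 = 0.357.
Power = Φ(0.357) = 0.639.

power ≈ 0.64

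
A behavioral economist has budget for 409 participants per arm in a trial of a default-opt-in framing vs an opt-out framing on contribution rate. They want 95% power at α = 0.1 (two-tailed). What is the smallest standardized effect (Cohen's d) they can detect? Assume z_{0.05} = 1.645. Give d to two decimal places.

For two independent groups of n = 409 each: d_min = (z_{α/2} + z_β)·√(2/n).
z-sum = 1.645 + 1.645 = 3.290.
d_min = 3.290 × √(2/409) = 3.290 × 0.0699 = 0.230.

d_min ≈ 0.23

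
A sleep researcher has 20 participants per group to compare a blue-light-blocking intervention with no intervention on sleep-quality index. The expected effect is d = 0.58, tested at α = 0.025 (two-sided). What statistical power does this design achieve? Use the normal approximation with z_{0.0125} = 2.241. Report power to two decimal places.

For two equal groups, power = Φ(d·√(n/2) − z_{α/2}).
d·√(n/2) = 0.58 × √(20/2) = 0.58 × 3.162 = 1.834.
z_β = 1.834 − 2.241 = -0.407.
Power = Φ(-0.407) = 0.342.

power ≈ 0.34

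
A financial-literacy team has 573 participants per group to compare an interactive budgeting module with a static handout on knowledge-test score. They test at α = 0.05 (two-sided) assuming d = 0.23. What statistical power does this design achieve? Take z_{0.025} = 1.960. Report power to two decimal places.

power ≈ 0.97

For two equal groups, power = Φ(d·√(n/2) − z_{α/2}).
d·√(n/2) = 0.23 × √(573/2) = 0.23 × 16.926 = 3.893.
z_β = 3.893 − 1.960 = 1.933.
Power = Φ(1.933) = 0.973.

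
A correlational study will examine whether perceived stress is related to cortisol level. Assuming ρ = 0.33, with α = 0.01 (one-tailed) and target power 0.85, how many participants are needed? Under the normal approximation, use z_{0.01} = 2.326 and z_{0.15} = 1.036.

n = 100

Fisher's z: C = ½·ln((1+r)/(1−r)) = ½·ln(1.9851) = 0.3428.
n = ((z_{α} + z_β)/C)² + 3.
(2.326 + 1.036) / 0.3428 = 3.362 / 0.3428 = 9.807.
n = 9.807² + 3 = 96.19 + 3 = 99.2.
Round up.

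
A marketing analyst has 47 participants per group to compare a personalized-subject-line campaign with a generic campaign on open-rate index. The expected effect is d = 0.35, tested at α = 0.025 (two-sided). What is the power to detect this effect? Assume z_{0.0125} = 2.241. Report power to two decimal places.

power ≈ 0.29

For two equal groups, power = Φ(d·√(n/2) − z_{α/2}).
d·√(n/2) = 0.35 × √(47/2) = 0.35 × 4.848 = 1.697.
z_β = 1.697 − 2.241 = -0.544.
Power = Φ(-0.544) = 0.293.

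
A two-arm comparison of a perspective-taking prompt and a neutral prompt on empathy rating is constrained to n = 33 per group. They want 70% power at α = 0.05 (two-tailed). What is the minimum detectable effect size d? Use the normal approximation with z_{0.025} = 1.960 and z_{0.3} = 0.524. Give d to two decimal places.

d_min ≈ 0.61

For two independent groups of n = 33 each: d_min = (z_{α/2} + z_β)·√(2/n).
z-sum = 1.960 + 0.524 = 2.484.
d_min = 2.484 × √(2/33) = 2.484 × 0.2462 = 0.612.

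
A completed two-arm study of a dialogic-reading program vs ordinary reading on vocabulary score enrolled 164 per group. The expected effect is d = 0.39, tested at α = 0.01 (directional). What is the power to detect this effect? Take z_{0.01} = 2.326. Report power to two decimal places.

power ≈ 0.89

For two equal groups, power = Φ(d·√(n/2) − z_{α}).
d·√(n/2) = 0.39 × √(164/2) = 0.39 × 9.055 = 3.532.
z_β = 3.532 − 2.326 = 1.206.
Power = Φ(1.206) = 0.886.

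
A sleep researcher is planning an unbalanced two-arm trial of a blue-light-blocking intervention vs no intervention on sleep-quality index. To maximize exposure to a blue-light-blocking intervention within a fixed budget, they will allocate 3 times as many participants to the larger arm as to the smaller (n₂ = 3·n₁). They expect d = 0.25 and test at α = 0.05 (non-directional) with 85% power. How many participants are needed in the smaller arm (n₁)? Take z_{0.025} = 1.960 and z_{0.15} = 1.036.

With allocation ratio k = n₂/n₁ = 3, Var(x̄₁−x̄₂) = σ²(1/n₁ + 1/(k·n₁)) = σ²·(k+1)/(k·n₁).
So n₁ = (1 + 1/k)·((z_{α/2} + z_β)/d)² = 1.333 × (2.996/0.25)².
n₁ = 1.333 × 143.62 = 191.5.
Round up: n₁ = 192, giving n₂ = 3 × 192 = 576.

n₁ = 192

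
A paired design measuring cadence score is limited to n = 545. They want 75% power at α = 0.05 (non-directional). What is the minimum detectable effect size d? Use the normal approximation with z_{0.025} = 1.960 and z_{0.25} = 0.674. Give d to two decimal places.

d_min ≈ 0.11

For a single sample (or paired design) of n = 545: d_min = (z_{α/2} + z_β)/√n.
z-sum = 1.960 + 0.674 = 2.634.
d_min = 2.634 / √545 = 2.634 / 23.345 = 0.113.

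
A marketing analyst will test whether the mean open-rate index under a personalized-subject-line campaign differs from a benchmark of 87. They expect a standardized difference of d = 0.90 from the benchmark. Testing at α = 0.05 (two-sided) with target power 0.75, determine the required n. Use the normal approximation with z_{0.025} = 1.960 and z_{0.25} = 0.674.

n = 9

For a one-sample test: n = ((z_{α/2} + z_β) / d)².
z_{α/2} + z_β = 1.960 + 0.674 = 2.634.
n = (2.634 / 0.90)² = 2.927² = 8.57.
Round up.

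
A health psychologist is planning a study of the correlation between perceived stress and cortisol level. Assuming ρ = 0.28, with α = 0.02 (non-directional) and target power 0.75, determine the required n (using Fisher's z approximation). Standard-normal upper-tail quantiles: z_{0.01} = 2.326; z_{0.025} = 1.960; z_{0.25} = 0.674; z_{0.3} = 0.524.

n = 112

Fisher's z: C = ½·ln((1+r)/(1−r)) = ½·ln(1.7778) = 0.2877.
n = ((z_{α/2} + z_β)/C)² + 3.
(2.326 + 0.674) / 0.2877 = 3.000 / 0.2877 = 10.428.
n = 10.428² + 3 = 108.73 + 3 = 111.7.
Round up.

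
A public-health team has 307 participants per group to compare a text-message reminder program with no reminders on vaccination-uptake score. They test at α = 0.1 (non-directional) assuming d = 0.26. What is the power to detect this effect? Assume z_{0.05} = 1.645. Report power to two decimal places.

For two equal groups, power = Φ(d·√(n/2) − z_{α/2}).
d·√(n/2) = 0.26 × √(307/2) = 0.26 × 12.390 = 3.221.
z_β = 3.221 − 1.645 = 1.576.
Power = Φ(1.576) = 0.943.

power ≈ 0.94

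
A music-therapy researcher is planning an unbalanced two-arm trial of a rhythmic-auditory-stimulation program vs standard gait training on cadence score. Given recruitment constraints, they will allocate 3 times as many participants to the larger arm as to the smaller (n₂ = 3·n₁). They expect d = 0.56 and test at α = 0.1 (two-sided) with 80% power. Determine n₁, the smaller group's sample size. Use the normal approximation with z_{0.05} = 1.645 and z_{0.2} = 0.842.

n₁ = 27

With allocation ratio k = n₂/n₁ = 3, Var(x̄₁−x̄₂) = σ²(1/n₁ + 1/(k·n₁)) = σ²·(k+1)/(k·n₁).
So n₁ = (1 + 1/k)·((z_{α/2} + z_β)/d)² = 1.333 × (2.487/0.56)².
n₁ = 1.333 × 19.72 = 26.3.
Round up: n₁ = 27, giving n₂ = 3 × 27 = 81.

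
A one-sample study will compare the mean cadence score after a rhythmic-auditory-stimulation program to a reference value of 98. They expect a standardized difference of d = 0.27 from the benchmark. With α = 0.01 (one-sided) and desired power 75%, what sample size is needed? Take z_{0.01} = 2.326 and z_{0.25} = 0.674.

n = 124

For a one-sample test: n = ((z_{α} + z_β) / d)².
z_{α} + z_β = 2.326 + 0.674 = 3.000.
n = (3.000 / 0.27)² = 11.111² = 123.46.
Round up.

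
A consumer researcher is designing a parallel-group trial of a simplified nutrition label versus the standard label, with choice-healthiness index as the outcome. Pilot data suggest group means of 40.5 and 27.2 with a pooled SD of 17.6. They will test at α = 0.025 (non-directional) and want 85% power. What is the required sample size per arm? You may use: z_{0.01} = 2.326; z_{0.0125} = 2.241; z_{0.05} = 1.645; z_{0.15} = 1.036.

n = 38 per group

Cohen's d = |M₁ − M₂| / SD_pooled = |40.5 − 27.2| / 17.6 = 13.3 / 17.6 = 0.756.
For two independent groups with equal n: n = 2·((z_{α/2} + z_β) / d)².
z_{α/2} + z_β = 2.241 + 1.036 = 3.277.
n = 2 × (3.277 / 0.756)² = 2 × 4.335² = 2 × 18.79 = 37.6.
Round up to the next whole participant.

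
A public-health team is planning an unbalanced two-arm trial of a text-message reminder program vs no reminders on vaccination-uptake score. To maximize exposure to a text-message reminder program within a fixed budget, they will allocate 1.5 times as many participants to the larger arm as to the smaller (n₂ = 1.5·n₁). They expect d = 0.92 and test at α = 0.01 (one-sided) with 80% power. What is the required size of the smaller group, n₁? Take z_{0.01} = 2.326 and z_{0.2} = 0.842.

With allocation ratio k = n₂/n₁ = 1.5, Var(x̄₁−x̄₂) = σ²(1/n₁ + 1/(k·n₁)) = σ²·(k+1)/(k·n₁).
So n₁ = (1 + 1/k)·((z_{α} + z_β)/d)² = 1.667 × (3.168/0.92)².
n₁ = 1.667 × 11.86 = 19.8.
Round up: n₁ = 20, giving n₂ = 1.5 × 20 = 30.

n₁ = 20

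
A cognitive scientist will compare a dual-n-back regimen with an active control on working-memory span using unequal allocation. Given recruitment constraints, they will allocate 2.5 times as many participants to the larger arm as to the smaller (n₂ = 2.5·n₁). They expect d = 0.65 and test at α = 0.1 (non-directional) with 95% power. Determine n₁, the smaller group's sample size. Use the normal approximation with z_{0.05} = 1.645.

With allocation ratio k = n₂/n₁ = 2.5, Var(x̄₁−x̄₂) = σ²(1/n₁ + 1/(k·n₁)) = σ²·(k+1)/(k·n₁).
So n₁ = (1 + 1/k)·((z_{α/2} + z_β)/d)² = 1.400 × (3.290/0.65)².
n₁ = 1.400 × 25.62 = 35.9.
Round up: n₁ = 36, giving n₂ = 2.5 × 36 = 90.

n₁ = 36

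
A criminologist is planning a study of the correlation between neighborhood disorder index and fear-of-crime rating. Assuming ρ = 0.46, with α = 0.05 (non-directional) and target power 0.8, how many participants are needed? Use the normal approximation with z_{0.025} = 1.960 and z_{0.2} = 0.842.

n = 35

Fisher's z: C = ½·ln((1+r)/(1−r)) = ½·ln(2.7037) = 0.4973.
n = ((z_{α/2} + z_β)/C)² + 3.
(1.960 + 0.842) / 0.4973 = 2.802 / 0.4973 = 5.634.
n = 5.634² + 3 = 31.75 + 3 = 34.7.
Round up.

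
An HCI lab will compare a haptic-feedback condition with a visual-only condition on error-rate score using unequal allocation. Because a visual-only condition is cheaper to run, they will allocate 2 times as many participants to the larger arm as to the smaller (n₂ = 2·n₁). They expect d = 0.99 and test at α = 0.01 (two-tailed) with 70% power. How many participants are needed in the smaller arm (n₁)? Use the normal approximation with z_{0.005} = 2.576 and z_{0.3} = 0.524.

n₁ = 15

With allocation ratio k = n₂/n₁ = 2, Var(x̄₁−x̄₂) = σ²(1/n₁ + 1/(k·n₁)) = σ²·(k+1)/(k·n₁).
So n₁ = (1 + 1/k)·((z_{α/2} + z_β)/d)² = 1.500 × (3.100/0.99)².
n₁ = 1.500 × 9.81 = 14.7.
Round up: n₁ = 15, giving n₂ = 2 × 15 = 30.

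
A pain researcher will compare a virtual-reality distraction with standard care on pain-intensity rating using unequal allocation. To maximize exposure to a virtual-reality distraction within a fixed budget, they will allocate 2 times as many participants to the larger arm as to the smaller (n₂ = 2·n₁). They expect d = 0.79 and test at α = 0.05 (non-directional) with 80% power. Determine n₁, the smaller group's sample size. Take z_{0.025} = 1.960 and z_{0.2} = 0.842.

With allocation ratio k = n₂/n₁ = 2, Var(x̄₁−x̄₂) = σ²(1/n₁ + 1/(k·n₁)) = σ²·(k+1)/(k·n₁).
So n₁ = (1 + 1/k)·((z_{α/2} + z_β)/d)² = 1.500 × (2.802/0.79)².
n₁ = 1.500 × 12.58 = 18.9.
Round up: n₁ = 19, giving n₂ = 2 × 19 = 38.

n₁ = 19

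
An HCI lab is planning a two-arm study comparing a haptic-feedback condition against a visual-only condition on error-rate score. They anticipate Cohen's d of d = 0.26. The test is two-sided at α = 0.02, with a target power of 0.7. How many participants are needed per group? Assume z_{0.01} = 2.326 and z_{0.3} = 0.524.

n = 241 per group

For two independent groups with equal n: n = 2·((z_{α/2} + z_β) / d)².
z_{α/2} + z_β = 2.326 + 0.524 = 2.850.
n = 2 × (2.850 / 0.26)² = 2 × 10.962² = 2 × 120.16 = 240.3.
Round up to the next whole participant.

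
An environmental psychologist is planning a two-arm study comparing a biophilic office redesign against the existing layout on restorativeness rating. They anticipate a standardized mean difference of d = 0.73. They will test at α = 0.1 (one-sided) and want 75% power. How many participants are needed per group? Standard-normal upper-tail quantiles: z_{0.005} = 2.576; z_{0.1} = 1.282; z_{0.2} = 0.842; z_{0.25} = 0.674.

n = 15 per group

For two independent groups with equal n: n = 2·((z_{α} + z_β) / d)².
z_{α} + z_β = 1.282 + 0.674 = 1.956.
n = 2 × (1.956 / 0.73)² = 2 × 2.679² = 2 × 7.18 = 14.4.
Round up to the next whole participant.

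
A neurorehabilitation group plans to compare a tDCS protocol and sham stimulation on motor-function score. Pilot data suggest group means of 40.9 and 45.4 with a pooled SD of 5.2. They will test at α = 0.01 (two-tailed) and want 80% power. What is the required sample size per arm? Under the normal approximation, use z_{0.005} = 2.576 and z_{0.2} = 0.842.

Cohen's d = |M₁ − M₂| / SD_pooled = |40.9 − 45.4| / 5.2 = 4.5 / 5.2 = 0.865.
For two independent groups with equal n: n = 2·((z_{α/2} + z_β) / d)².
z_{α/2} + z_β = 2.576 + 0.842 = 3.418.
n = 2 × (3.418 / 0.865)² = 2 × 3.951² = 2 × 15.61 = 31.2.
Round up to the next whole participant.

n = 32 per group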